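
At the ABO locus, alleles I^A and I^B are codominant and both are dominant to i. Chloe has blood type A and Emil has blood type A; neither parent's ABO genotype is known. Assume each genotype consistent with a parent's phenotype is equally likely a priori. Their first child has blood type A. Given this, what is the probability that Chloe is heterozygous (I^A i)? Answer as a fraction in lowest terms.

Possible genotypes: Chloe ∈ {I^A I^A, I^A i}; Emil ∈ {I^A I^A, I^A i}.
Weight each parental genotype pair by prior × P(type-A child):
  I^A I^A × I^A I^A: posterior weight 4/15.
  I^A I^A × I^A i: posterior weight 4/15.
  I^A i × I^A I^A: posterior weight 4/15.
  I^A i × I^A i: posterior weight 1/5.
Sum the posterior weight over pairs where Chloe is I^A i: 7/15.

7/15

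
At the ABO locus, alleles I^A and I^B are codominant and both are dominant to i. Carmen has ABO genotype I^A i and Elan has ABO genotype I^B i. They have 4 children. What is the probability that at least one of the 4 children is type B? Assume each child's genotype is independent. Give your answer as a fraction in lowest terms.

ABO cross I^A i × I^B i → 1/4 O, 1/4 A, 1/4 B, 1/4 AB.
So P(type B) = 1/4 per child.
P(none) = (3/4)^4 = 81/256; P(at least one) = 1 − 81/256 = 175/256.

175/256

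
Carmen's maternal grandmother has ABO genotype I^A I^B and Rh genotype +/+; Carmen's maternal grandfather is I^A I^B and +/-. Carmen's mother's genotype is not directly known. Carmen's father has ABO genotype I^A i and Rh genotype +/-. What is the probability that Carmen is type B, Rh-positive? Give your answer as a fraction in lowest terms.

Carmen's mother's ABO genotype from I^A I^B × I^A I^B: 1/4 I^A I^A, 1/2 I^A I^B, 1/4 I^B I^B.
Crossing each possibility with the father I^A i and summing P(type B): 1/4·0 + 1/2·1/4 + 1/4·1/2 = 1/4.
Similarly for Rh via the mother's Rh distribution: P(Rh+) = 7/8.
Independent loci: 1/4 × 7/8 = 7/32.

7/32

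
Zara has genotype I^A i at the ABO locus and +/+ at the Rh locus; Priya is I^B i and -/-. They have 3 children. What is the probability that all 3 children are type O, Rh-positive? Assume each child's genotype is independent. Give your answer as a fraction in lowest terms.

1/64

ABO cross I^A i × I^B i → 1/4 O, 1/4 A, 1/4 B, 1/4 AB.
Rh cross +/+ × -/- → 1 Rh+; so P(type O, Rh-positive) = 1/4 × 1 = 1/4 per child.
All 3 independent: (1/4)^3 = 1/64.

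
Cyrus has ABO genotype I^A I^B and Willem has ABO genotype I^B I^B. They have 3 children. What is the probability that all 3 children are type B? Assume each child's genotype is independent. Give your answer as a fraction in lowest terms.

1/8

ABO cross I^A I^B × I^B I^B → 1/2 B, 1/2 AB.
So P(type B) = 1/2 per child.
All 3 independent: (1/2)^3 = 1/8.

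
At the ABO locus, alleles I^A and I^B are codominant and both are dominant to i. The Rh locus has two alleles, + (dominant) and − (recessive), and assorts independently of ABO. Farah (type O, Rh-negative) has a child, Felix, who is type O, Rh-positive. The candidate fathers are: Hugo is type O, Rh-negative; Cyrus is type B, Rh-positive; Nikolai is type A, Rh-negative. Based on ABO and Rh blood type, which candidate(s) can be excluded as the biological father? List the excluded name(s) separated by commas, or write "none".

Hugo, Nikolai

A candidate is excluded only if no genotype consistent with his phenotype could produce a type O, Rh-positive child with a type O, Rh-negative mother.
Hugo (type O, Rh-): no genotype consistent with that phenotype can produce a type-O Rh+ child with a type-O mother.
Nikolai (type A, Rh-): no genotype consistent with that phenotype can produce a type-O Rh+ child with a type-O mother.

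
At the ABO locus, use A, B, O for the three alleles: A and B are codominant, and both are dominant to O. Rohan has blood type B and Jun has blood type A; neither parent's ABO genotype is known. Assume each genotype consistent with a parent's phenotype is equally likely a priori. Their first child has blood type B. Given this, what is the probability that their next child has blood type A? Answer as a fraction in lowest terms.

Possible genotypes: Rohan ∈ {BB, BO}; Jun ∈ {AA, AO}.
Weight each parental genotype pair by prior × P(type-B child):
  BB × AO: posterior weight 2/3; P(next child type A) = 0.
  BO × AO: posterior weight 1/3; P(next child type A) = 1/4.
Weighted sum = 1/12.

1/12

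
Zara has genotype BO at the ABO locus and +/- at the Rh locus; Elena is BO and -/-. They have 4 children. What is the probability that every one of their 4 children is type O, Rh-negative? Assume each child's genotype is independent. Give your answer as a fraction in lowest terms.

1/4096

ABO cross BO × BO → 1/4 O, 3/4 B.
Rh cross +/- × -/- → 1/2 Rh+, 1/2 Rh-; so P(type O, Rh-negative) = 1/4 × 1/2 = 1/8 per child.
All 4 independent: (1/8)^4 = 1/4096.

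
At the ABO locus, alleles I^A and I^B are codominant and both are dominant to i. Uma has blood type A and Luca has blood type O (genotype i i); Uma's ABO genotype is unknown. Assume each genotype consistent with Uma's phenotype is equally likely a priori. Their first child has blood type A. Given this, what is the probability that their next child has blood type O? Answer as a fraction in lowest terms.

Possible genotypes: Uma ∈ {I^A I^A, I^A i}; Luca ∈ {i i}.
Weight each parental genotype pair by prior × P(type-A child):
  I^A I^A × i i: posterior weight 2/3; P(next child type O) = 0.
  I^A i × i i: posterior weight 1/3; P(next child type O) = 1/2.
Weighted sum = 1/6.

1/6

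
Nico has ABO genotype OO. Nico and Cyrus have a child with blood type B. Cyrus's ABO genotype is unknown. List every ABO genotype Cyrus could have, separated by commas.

For each candidate genotype of Cyrus, check whether crossing it with OO can produce every observed child phenotype.
  AA → possible child types {A} ✗
  AB → possible child types {A, B} ✓
  AO → possible child types {O, A} ✗
  BB → possible child types {B} ✓
  BO → possible child types {O, B} ✓
  OO → possible child types {O} ✗

AB, BB, BO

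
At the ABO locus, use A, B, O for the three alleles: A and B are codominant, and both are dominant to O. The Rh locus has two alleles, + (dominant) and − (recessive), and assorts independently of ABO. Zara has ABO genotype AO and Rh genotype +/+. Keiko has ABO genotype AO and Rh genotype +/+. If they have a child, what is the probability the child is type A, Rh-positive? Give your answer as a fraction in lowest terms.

ABO cross AO × AO → offspring phenotypes: 1/4 O, 3/4 A.
Rh cross +/+ × +/+ → 1 Rh+.
Independent loci: P(type A, Rh-positive) = 3/4 × 1 = 3/4.

3/4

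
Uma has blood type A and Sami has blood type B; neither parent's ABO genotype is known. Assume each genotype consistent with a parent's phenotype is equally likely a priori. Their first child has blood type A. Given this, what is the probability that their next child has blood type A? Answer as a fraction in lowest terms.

Possible genotypes: Uma ∈ {AA, AO}; Sami ∈ {BB, BO}.
Weight each parental genotype pair by prior × P(type-A child):
  AA × BO: posterior weight 2/3; P(next child type A) = 1/2.
  AO × BO: posterior weight 1/3; P(next child type A) = 1/4.
Weighted sum = 5/12.

5/12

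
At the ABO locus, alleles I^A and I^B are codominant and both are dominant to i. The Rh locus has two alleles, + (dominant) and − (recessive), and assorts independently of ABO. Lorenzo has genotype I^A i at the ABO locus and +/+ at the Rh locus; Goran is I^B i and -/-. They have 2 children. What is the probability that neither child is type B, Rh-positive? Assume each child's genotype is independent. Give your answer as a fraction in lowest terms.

9/16

ABO cross I^A i × I^B i → 1/4 O, 1/4 A, 1/4 B, 1/4 AB.
Rh cross +/+ × -/- → 1 Rh+; so P(type B, Rh-positive) = 1/4 × 1 = 1/4 per child.
P(not type B, Rh-positive) = 3/4 for one child; (3/4)^2 = 9/16.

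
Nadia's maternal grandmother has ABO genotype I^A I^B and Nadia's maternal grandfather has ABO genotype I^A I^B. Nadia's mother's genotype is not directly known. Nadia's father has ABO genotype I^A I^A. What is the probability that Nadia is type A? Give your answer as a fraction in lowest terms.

1/2

Nadia's mother's ABO genotype from I^A I^B × I^A I^B: 1/4 I^A I^A, 1/2 I^A I^B, 1/4 I^B I^B.
Crossing each possibility with the father I^A I^A and summing P(type A): 1/4·1 + 1/2·1/2 + 1/4·0 = 1/2.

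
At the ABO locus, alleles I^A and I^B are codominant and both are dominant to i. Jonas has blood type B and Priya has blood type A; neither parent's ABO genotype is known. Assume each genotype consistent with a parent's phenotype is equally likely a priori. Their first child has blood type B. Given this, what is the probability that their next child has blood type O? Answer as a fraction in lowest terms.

1/12

Possible genotypes: Jonas ∈ {I^B I^B, I^B i}; Priya ∈ {I^A I^A, I^A i}.
Weight each parental genotype pair by prior × P(type-B child):
  I^B I^B × I^A i: posterior weight 2/3; P(next child type O) = 0.
  I^B i × I^A i: posterior weight 1/3; P(next child type O) = 1/4.
Weighted sum = 1/12.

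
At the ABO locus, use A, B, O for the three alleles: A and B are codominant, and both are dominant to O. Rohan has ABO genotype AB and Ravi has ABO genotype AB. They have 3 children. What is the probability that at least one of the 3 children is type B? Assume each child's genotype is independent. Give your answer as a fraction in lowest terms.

ABO cross AB × AB → 1/4 A, 1/4 B, 1/2 AB.
So P(type B) = 1/4 per child.
P(none) = (3/4)^3 = 27/64; P(at least one) = 1 − 27/64 = 37/64.

37/64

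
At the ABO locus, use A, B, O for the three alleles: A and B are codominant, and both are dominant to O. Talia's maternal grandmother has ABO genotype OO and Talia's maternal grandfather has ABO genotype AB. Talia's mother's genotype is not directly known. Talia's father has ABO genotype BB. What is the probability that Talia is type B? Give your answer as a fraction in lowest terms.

Talia's mother's ABO genotype from OO × AB: 1/2 AO, 1/2 BO.
Crossing each possibility with the father BB and summing P(type B): 1/2·1/2 + 1/2·1 = 3/4.

3/4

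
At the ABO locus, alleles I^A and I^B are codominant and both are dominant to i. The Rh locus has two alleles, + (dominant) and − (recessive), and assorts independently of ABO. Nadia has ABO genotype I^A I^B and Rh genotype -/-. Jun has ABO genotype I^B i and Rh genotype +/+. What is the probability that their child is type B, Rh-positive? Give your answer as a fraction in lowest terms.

ABO cross I^A I^B × I^B i → offspring phenotypes: 1/4 A, 1/2 B, 1/4 AB.
Rh cross -/- × +/+ → 1 Rh+.
Independent loci: P(type B, Rh-positive) = 1/2 × 1 = 1/2.

1/2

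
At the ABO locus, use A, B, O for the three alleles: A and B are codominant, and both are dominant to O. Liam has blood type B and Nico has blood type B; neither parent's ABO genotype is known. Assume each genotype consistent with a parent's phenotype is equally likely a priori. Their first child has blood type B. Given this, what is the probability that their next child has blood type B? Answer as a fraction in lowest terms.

19/20

Possible genotypes: Liam ∈ {BB, BO}; Nico ∈ {BB, BO}.
Weight each parental genotype pair by prior × P(type-B child):
  BB × BB: posterior weight 4/15; P(next child type B) = 1.
  BB × BO: posterior weight 4/15; P(next child type B) = 1.
  BO × BB: posterior weight 4/15; P(next child type B) = 1.
  BO × BO: posterior weight 1/5; P(next child type B) = 3/4.
Weighted sum = 19/20.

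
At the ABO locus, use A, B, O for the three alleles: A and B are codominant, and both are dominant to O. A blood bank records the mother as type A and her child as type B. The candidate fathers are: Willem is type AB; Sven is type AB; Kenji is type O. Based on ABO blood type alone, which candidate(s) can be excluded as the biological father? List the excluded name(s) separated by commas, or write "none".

Kenji

A candidate is excluded only if no genotype consistent with his phenotype could produce a type B child with a type A mother.
Kenji (type O): no genotype consistent with that phenotype can produce a type-B child with a type-A mother.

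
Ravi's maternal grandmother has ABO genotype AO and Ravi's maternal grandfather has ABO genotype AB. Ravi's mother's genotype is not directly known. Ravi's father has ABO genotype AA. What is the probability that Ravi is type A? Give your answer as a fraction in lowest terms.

Ravi's mother's ABO genotype from AO × AB: 1/4 AA, 1/4 AB, 1/4 AO, 1/4 BO.
Crossing each possibility with the father AA and summing P(type A): 1/4·1 + 1/4·1/2 + 1/4·1 + 1/4·1/2 = 3/4.

3/4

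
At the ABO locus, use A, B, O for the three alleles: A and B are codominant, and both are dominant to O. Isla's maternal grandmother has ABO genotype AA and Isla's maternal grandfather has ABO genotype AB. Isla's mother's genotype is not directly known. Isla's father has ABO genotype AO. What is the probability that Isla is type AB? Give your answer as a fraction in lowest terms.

Isla's mother's ABO genotype from AA × AB: 1/2 AA, 1/2 AB.
Crossing each possibility with the father AO and summing P(type AB): 1/2·0 + 1/2·1/4 = 1/8.

1/8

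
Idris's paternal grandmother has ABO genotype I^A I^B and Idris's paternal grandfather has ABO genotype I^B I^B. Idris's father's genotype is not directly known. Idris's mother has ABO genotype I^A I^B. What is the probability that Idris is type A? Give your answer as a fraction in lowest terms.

1/8

Idris's father's ABO genotype from I^A I^B × I^B I^B: 1/2 I^A I^B, 1/2 I^B I^B.
Crossing each possibility with the mother I^A I^B and summing P(type A): 1/2·1/4 + 1/2·0 = 1/8.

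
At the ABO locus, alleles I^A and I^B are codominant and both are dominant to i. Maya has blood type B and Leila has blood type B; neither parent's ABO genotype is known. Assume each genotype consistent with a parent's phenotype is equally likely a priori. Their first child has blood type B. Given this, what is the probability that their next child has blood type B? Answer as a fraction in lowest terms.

19/20

Possible genotypes: Maya ∈ {I^B I^B, I^B i}; Leila ∈ {I^B I^B, I^B i}.
Weight each parental genotype pair by prior × P(type-B child):
  I^B I^B × I^B I^B: posterior weight 4/15; P(next child type B) = 1.
  I^B I^B × I^B i: posterior weight 4/15; P(next child type B) = 1.
  I^B i × I^B I^B: posterior weight 4/15; P(next child type B) = 1.
  I^B i × I^B i: posterior weight 1/5; P(next child type B) = 3/4.
Weighted sum = 19/20.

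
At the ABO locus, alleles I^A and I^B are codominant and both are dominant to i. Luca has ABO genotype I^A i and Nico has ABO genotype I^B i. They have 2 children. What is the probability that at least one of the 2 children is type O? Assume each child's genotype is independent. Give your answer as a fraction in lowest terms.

ABO cross I^A i × I^B i → 1/4 O, 1/4 A, 1/4 B, 1/4 AB.
So P(type O) = 1/4 per child.
P(none) = (3/4)^2 = 9/16; P(at least one) = 1 − 9/16 = 7/16.

7/16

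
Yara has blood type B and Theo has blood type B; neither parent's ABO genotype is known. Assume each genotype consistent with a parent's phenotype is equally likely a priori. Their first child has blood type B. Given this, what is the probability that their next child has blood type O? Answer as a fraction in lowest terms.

1/20

Possible genotypes: Yara ∈ {BB, BO}; Theo ∈ {BB, BO}.
Weight each parental genotype pair by prior × P(type-B child):
  BB × BB: posterior weight 4/15; P(next child type O) = 0.
  BB × BO: posterior weight 4/15; P(next child type O) = 0.
  BO × BB: posterior weight 4/15; P(next child type O) = 0.
  BO × BO: posterior weight 1/5; P(next child type O) = 1/4.
Weighted sum = 1/20.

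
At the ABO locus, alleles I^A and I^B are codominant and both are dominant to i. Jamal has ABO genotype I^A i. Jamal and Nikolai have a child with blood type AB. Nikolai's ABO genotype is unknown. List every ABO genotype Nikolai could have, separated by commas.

I^A I^B, I^B I^B, I^B i

For each candidate genotype of Nikolai, check whether crossing it with I^A i can produce every observed child phenotype.
  I^A I^A → possible child types {A} ✗
  I^A I^B → possible child types {A, B, AB} ✓
  I^A i → possible child types {O, A} ✗
  I^B I^B → possible child types {B, AB} ✓
  I^B i → possible child types {O, A, B, AB} ✓
  i i → possible child types {O, A} ✗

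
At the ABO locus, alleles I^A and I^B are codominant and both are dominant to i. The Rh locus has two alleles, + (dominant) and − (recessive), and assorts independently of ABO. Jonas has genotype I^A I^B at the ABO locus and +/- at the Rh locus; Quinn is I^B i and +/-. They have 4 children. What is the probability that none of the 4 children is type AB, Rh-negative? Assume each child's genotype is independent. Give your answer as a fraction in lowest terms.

50625/65536

ABO cross I^A I^B × I^B i → 1/4 A, 1/2 B, 1/4 AB.
Rh cross +/- × +/- → 3/4 Rh+, 1/4 Rh-; so P(type AB, Rh-negative) = 1/4 × 1/4 = 1/16 per child.
P(not type AB, Rh-negative) = 15/16 for one child; (15/16)^4 = 50625/65536.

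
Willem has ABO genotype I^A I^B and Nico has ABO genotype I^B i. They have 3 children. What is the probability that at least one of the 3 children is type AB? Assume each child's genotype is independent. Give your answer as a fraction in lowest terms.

ABO cross I^A I^B × I^B i → 1/4 A, 1/2 B, 1/4 AB.
So P(type AB) = 1/4 per child.
P(none) = (3/4)^3 = 27/64; P(at least one) = 1 − 27/64 = 37/64.

37/64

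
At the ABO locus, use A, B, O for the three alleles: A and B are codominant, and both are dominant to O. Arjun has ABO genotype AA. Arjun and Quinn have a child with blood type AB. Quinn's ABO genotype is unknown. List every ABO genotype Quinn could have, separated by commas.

AB, BB, BO

For each candidate genotype of Quinn, check whether crossing it with AA can produce every observed child phenotype.
  AA → possible child types {A} ✗
  AB → possible child types {A, AB} ✓
  AO → possible child types {A} ✗
  BB → possible child types {AB} ✓
  BO → possible child types {A, AB} ✓
  OO → possible child types {A} ✗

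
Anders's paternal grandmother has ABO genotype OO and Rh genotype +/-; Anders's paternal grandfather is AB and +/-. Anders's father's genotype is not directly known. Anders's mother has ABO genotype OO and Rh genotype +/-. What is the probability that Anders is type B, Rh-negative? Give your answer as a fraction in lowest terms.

Anders's father's ABO genotype from OO × AB: 1/2 AO, 1/2 BO.
Crossing each possibility with the mother OO and summing P(type B): 1/2·0 + 1/2·1/2 = 1/4.
Similarly for Rh via the father's Rh distribution: P(Rh-) = 1/4.
Independent loci: 1/4 × 1/4 = 1/16.

1/16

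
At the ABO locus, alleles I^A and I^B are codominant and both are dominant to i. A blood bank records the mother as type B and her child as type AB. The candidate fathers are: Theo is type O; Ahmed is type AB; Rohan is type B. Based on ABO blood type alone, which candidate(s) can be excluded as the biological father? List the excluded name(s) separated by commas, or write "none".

Theo, Rohan

A candidate is excluded only if no genotype consistent with his phenotype could produce a type AB child with a type B mother.
Theo (type O): no genotype consistent with that phenotype can produce a type-AB child with a type-B mother.
Rohan (type B): no genotype consistent with that phenotype can produce a type-AB child with a type-B mother.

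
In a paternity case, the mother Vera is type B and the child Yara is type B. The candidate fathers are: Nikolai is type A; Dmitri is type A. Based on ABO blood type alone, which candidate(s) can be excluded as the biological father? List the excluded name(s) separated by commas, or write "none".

none

A candidate is excluded only if no genotype consistent with his phenotype could produce a type B child with a type B mother.
Every candidate has at least one consistent genotype combination, so none can be excluded.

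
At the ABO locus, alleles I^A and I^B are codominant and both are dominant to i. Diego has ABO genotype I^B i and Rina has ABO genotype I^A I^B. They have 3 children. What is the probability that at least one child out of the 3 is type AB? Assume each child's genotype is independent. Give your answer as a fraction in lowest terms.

ABO cross I^B i × I^A I^B → 1/4 A, 1/2 B, 1/4 AB.
So P(type AB) = 1/4 per child.
P(none) = (3/4)^3 = 27/64; P(at least one) = 1 − 27/64 = 37/64.

37/64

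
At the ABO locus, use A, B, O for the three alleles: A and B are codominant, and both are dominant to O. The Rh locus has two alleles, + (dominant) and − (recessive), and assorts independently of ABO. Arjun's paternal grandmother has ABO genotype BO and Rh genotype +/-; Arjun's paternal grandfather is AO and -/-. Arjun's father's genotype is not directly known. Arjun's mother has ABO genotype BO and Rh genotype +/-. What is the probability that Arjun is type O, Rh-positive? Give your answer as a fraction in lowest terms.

5/32

Arjun's father's ABO genotype from BO × AO: 1/4 AB, 1/4 AO, 1/4 BO, 1/4 OO.
Crossing each possibility with the mother BO and summing P(type O): 1/4·0 + 1/4·1/4 + 1/4·1/4 + 1/4·1/2 = 1/4.
Similarly for Rh via the father's Rh distribution: P(Rh+) = 5/8.
Independent loci: 1/4 × 5/8 = 5/32.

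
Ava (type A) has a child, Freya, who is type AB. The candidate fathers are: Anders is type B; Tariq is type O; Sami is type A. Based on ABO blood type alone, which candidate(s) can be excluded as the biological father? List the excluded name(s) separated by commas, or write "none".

Tariq, Sami

A candidate is excluded only if no genotype consistent with his phenotype could produce a type AB child with a type A mother.
Tariq (type O): no genotype consistent with that phenotype can produce a type-AB child with a type-A mother.
Sami (type A): no genotype consistent with that phenotype can produce a type-AB child with a type-A mother.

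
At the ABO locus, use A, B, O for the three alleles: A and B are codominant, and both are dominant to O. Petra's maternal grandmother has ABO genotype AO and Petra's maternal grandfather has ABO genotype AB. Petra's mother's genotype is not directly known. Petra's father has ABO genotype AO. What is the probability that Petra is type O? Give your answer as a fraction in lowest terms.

1/8

Petra's mother's ABO genotype from AO × AB: 1/4 AA, 1/4 AB, 1/4 AO, 1/4 BO.
Crossing each possibility with the father AO and summing P(type O): 1/4·0 + 1/4·0 + 1/4·1/4 + 1/4·1/4 = 1/8.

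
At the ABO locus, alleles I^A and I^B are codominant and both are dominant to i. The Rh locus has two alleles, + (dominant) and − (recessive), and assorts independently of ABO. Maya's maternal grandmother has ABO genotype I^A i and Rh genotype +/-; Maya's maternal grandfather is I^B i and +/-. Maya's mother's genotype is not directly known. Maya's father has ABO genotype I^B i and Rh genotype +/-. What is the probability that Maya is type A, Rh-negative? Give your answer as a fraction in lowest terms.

1/32

Maya's mother's ABO genotype from I^A i × I^B i: 1/4 I^A I^B, 1/4 I^A i, 1/4 I^B i, 1/4 i i.
Crossing each possibility with the father I^B i and summing P(type A): 1/4·1/4 + 1/4·1/4 + 1/4·0 + 1/4·0 = 1/8.
Similarly for Rh via the mother's Rh distribution: P(Rh-) = 1/4.
Independent loci: 1/8 × 1/4 = 1/32.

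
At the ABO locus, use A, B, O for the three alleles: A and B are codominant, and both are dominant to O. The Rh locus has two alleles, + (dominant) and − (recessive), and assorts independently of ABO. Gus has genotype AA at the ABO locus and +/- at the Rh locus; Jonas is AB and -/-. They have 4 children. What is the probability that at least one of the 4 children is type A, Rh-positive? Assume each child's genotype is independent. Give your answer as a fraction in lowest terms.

175/256

ABO cross AA × AB → 1/2 A, 1/2 AB.
Rh cross +/- × -/- → 1/2 Rh+, 1/2 Rh-; so P(type A, Rh-positive) = 1/2 × 1/2 = 1/4 per child.
P(none) = (3/4)^4 = 81/256; P(at least one) = 1 − 81/256 = 175/256.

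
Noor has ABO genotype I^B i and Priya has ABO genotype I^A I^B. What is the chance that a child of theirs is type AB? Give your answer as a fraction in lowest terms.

1/4

ABO cross I^B i × I^A I^B → offspring phenotypes: 1/4 A, 1/2 B, 1/4 AB.
So P(type AB) = 1/4.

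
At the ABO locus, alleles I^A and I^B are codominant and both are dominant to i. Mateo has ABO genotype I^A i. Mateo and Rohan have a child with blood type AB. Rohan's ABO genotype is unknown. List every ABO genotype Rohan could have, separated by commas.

For each candidate genotype of Rohan, check whether crossing it with I^A i can produce every observed child phenotype.
  I^A I^A → possible child types {A} ✗
  I^A I^B → possible child types {A, B, AB} ✓
  I^A i → possible child types {O, A} ✗
  I^B I^B → possible child types {B, AB} ✓
  I^B i → possible child types {O, A, B, AB} ✓
  i i → possible child types {O, A} ✗

I^A I^B, I^B I^B, I^B i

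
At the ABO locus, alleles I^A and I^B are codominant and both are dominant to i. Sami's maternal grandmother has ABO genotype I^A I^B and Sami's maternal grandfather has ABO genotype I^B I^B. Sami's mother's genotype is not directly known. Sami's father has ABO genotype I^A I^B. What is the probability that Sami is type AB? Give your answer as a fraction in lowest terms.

1/2

Sami's mother's ABO genotype from I^A I^B × I^B I^B: 1/2 I^A I^B, 1/2 I^B I^B.
Crossing each possibility with the father I^A I^B and summing P(type AB): 1/2·1/2 + 1/2·1/2 = 1/2.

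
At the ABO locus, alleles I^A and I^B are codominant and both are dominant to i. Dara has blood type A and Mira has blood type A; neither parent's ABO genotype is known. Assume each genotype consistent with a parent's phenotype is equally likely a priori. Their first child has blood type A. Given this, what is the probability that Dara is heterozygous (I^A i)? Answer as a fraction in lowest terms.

7/15

Possible genotypes: Dara ∈ {I^A I^A, I^A i}; Mira ∈ {I^A I^A, I^A i}.
Weight each parental genotype pair by prior × P(type-A child):
  I^A I^A × I^A I^A: posterior weight 4/15.
  I^A I^A × I^A i: posterior weight 4/15.
  I^A i × I^A I^A: posterior weight 4/15.
  I^A i × I^A i: posterior weight 1/5.
Sum the posterior weight over pairs where Dara is I^A i: 7/15.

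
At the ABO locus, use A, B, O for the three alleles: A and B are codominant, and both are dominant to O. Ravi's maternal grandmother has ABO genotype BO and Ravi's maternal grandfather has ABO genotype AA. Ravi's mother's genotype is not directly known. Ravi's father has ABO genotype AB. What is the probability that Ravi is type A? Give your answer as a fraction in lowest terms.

3/8

Ravi's mother's ABO genotype from BO × AA: 1/2 AB, 1/2 AO.
Crossing each possibility with the father AB and summing P(type A): 1/2·1/4 + 1/2·1/2 = 3/8.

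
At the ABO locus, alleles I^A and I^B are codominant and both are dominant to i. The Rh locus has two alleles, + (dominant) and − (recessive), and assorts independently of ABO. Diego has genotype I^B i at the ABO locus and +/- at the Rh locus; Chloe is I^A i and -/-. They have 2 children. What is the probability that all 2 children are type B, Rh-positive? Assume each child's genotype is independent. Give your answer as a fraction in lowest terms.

ABO cross I^B i × I^A i → 1/4 O, 1/4 A, 1/4 B, 1/4 AB.
Rh cross +/- × -/- → 1/2 Rh+, 1/2 Rh-; so P(type B, Rh-positive) = 1/4 × 1/2 = 1/8 per child.
All 2 independent: (1/8)^2 = 1/64.

1/64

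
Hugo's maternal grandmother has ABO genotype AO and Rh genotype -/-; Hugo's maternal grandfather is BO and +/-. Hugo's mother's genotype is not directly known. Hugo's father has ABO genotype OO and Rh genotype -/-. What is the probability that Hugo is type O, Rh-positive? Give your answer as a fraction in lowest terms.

1/8

Hugo's mother's ABO genotype from AO × BO: 1/4 AB, 1/4 AO, 1/4 BO, 1/4 OO.
Crossing each possibility with the father OO and summing P(type O): 1/4·0 + 1/4·1/2 + 1/4·1/2 + 1/4·1 = 1/2.
Similarly for Rh via the mother's Rh distribution: P(Rh+) = 1/4.
Independent loci: 1/2 × 1/4 = 1/8.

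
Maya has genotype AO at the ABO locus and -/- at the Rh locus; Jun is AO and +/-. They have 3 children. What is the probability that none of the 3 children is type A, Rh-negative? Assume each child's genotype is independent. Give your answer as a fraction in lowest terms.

ABO cross AO × AO → 1/4 O, 3/4 A.
Rh cross -/- × +/- → 1/2 Rh+, 1/2 Rh-; so P(type A, Rh-negative) = 3/4 × 1/2 = 3/8 per child.
P(not type A, Rh-negative) = 5/8 for one child; (5/8)^3 = 125/512.

125/512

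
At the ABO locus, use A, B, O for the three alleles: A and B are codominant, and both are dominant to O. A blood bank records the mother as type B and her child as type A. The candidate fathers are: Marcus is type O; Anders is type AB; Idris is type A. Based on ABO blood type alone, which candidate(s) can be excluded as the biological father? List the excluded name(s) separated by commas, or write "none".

Marcus

A candidate is excluded only if no genotype consistent with his phenotype could produce a type A child with a type B mother.
Marcus (type O): no genotype consistent with that phenotype can produce a type-A child with a type-B mother.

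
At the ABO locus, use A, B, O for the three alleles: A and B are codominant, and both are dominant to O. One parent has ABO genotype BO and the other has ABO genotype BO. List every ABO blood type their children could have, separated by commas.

Gametes from BO × BO give offspring ABO genotypes BB, BO, OO, i.e. phenotypes O, B.

O, B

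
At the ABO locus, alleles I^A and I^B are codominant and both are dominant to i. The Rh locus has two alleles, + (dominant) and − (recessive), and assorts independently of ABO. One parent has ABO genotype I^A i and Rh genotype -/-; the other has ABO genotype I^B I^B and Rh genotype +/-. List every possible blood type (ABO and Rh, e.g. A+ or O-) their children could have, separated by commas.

B+, B-, AB+, AB-

Gametes from I^A i × I^B I^B give offspring ABO genotypes I^A I^B, I^B i, i.e. phenotypes B, AB.
Rh cross -/- × +/- → phenotypes Rh+, Rh-.
Combining independently: B+, B-, AB+, AB-.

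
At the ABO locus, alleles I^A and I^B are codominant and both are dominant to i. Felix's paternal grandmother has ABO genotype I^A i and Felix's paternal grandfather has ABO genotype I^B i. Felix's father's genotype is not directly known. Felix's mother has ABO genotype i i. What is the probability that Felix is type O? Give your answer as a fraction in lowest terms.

1/2

Felix's father's ABO genotype from I^A i × I^B i: 1/4 I^A I^B, 1/4 I^A i, 1/4 I^B i, 1/4 i i.
Crossing each possibility with the mother i i and summing P(type O): 1/4·0 + 1/4·1/2 + 1/4·1/2 + 1/4·1 = 1/2.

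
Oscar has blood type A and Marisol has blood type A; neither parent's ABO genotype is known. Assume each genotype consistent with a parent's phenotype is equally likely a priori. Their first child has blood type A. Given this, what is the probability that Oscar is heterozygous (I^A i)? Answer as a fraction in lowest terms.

7/15

Possible genotypes: Oscar ∈ {I^A I^A, I^A i}; Marisol ∈ {I^A I^A, I^A i}.
Weight each parental genotype pair by prior × P(type-A child):
  I^A I^A × I^A I^A: posterior weight 4/15.
  I^A I^A × I^A i: posterior weight 4/15.
  I^A i × I^A I^A: posterior weight 4/15.
  I^A i × I^A i: posterior weight 1/5.
Sum the posterior weight over pairs where Oscar is I^A i: 7/15.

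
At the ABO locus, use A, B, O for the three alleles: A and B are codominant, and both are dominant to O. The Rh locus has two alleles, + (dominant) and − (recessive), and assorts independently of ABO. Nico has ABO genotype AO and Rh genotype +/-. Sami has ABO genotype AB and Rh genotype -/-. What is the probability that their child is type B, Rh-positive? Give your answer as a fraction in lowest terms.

ABO cross AO × AB → offspring phenotypes: 1/2 A, 1/4 B, 1/4 AB.
Rh cross +/- × -/- → 1/2 Rh+, 1/2 Rh-.
Independent loci: P(type B, Rh-positive) = 1/4 × 1/2 = 1/8.

1/8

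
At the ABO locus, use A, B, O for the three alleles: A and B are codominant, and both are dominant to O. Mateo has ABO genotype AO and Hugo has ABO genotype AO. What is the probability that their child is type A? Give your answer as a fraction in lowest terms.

ABO cross AO × AO → offspring phenotypes: 1/4 O, 3/4 A.
So P(type A) = 3/4.

3/4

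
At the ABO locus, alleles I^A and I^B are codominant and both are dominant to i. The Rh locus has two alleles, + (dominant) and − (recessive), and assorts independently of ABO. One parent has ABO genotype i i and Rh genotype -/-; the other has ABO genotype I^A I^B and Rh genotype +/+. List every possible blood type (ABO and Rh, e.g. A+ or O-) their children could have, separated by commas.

Gametes from i i × I^A I^B give offspring ABO genotypes I^A i, I^B i, i.e. phenotypes A, B.
Rh cross -/- × +/+ → phenotypes Rh+.
Combining independently: A+, B+.

A+, B+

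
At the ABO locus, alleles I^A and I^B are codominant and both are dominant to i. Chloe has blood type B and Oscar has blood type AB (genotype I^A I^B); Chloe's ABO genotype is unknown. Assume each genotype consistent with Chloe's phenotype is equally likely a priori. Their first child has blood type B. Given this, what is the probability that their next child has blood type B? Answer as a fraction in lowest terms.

Possible genotypes: Chloe ∈ {I^B I^B, I^B i}; Oscar ∈ {I^A I^B}.
Weight each parental genotype pair by prior × P(type-B child):
  I^B I^B × I^A I^B: posterior weight 1/2; P(next child type B) = 1/2.
  I^B i × I^A I^B: posterior weight 1/2; P(next child type B) = 1/2.
Weighted sum = 1/2.

1/2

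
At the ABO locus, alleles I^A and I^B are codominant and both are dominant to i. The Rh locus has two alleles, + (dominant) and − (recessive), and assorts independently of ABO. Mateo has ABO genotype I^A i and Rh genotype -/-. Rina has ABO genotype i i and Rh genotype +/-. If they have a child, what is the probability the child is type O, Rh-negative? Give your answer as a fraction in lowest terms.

ABO cross I^A i × i i → offspring phenotypes: 1/2 O, 1/2 A.
Rh cross -/- × +/- → 1/2 Rh+, 1/2 Rh-.
Independent loci: P(type O, Rh-negative) = 1/2 × 1/2 = 1/4.

1/4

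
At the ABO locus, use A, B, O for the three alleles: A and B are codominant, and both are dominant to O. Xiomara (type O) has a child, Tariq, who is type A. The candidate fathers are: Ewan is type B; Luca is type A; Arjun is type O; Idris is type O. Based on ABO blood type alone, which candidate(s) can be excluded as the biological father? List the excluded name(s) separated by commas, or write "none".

A candidate is excluded only if no genotype consistent with his phenotype could produce a type A child with a type O mother.
Ewan (type B): no genotype consistent with that phenotype can produce a type-A child with a type-O mother.
Arjun (type O): no genotype consistent with that phenotype can produce a type-A child with a type-O mother.
Idris (type O): no genotype consistent with that phenotype can produce a type-A child with a type-O mother.

Ewan, Arjun, Idris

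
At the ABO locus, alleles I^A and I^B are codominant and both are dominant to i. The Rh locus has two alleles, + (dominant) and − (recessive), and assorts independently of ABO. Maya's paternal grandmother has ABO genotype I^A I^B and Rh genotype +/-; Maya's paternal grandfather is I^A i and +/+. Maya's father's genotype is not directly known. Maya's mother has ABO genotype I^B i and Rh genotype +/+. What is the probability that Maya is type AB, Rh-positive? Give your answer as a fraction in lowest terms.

Maya's father's ABO genotype from I^A I^B × I^A i: 1/4 I^A I^A, 1/4 I^A I^B, 1/4 I^A i, 1/4 I^B i.
Crossing each possibility with the mother I^B i and summing P(type AB): 1/4·1/2 + 1/4·1/4 + 1/4·1/4 + 1/4·0 = 1/4.
Similarly for Rh via the father's Rh distribution: P(Rh+) = 1.
Independent loci: 1/4 × 1 = 1/4.

1/4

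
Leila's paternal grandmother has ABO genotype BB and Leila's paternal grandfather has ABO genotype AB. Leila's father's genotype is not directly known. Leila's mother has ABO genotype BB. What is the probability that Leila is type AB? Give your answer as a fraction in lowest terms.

1/4

Leila's father's ABO genotype from BB × AB: 1/2 AB, 1/2 BB.
Crossing each possibility with the mother BB and summing P(type AB): 1/2·1/2 + 1/2·0 = 1/4.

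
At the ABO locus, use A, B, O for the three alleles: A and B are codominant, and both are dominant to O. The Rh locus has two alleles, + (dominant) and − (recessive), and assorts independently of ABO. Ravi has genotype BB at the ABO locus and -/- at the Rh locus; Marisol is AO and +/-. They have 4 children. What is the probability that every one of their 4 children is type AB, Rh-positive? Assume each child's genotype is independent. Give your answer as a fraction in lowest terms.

1/256

ABO cross BB × AO → 1/2 B, 1/2 AB.
Rh cross -/- × +/- → 1/2 Rh+, 1/2 Rh-; so P(type AB, Rh-positive) = 1/2 × 1/2 = 1/4 per child.
All 4 independent: (1/4)^4 = 1/256.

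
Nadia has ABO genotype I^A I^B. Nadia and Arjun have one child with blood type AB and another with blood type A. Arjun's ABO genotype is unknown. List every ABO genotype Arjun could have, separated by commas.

I^A I^A, I^A I^B, I^A i, I^B i

For each candidate genotype of Arjun, check whether crossing it with I^A I^B can produce every observed child phenotype.
  I^A I^A → possible child types {A, AB} ✓
  I^A I^B → possible child types {A, B, AB} ✓
  I^A i → possible child types {A, B, AB} ✓
  I^B I^B → possible child types {B, AB} ✗
  I^B i → possible child types {A, B, AB} ✓
  i i → possible child types {A, B} ✗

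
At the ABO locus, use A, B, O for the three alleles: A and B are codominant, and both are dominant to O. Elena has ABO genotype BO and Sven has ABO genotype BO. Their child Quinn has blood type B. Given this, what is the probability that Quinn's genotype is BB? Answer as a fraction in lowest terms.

1/3

Cross BO × BO → 1/4 BB, 1/2 BO, 1/4 OO.
Type-B genotypes among offspring: BB (1/4), BO (1/2); total 3/4.
P(BB | type B) = (1/4) / (3/4) = 1/3.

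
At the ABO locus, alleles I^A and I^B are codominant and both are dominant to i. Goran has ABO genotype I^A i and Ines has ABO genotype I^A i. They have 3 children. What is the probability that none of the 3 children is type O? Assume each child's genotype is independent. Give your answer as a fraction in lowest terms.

ABO cross I^A i × I^A i → 1/4 O, 3/4 A.
So P(type O) = 1/4 per child.
P(not type O) = 3/4 for one child; (3/4)^3 = 27/64.

27/64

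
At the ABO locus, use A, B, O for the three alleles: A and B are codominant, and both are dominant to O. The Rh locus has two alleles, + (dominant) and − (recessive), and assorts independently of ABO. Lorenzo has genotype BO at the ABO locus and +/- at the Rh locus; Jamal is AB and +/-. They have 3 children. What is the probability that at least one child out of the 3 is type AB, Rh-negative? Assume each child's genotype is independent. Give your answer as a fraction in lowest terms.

721/4096

ABO cross BO × AB → 1/4 A, 1/2 B, 1/4 AB.
Rh cross +/- × +/- → 3/4 Rh+, 1/4 Rh-; so P(type AB, Rh-negative) = 1/4 × 1/4 = 1/16 per child.
P(none) = (15/16)^3 = 3375/4096; P(at least one) = 1 − 3375/4096 = 721/4096.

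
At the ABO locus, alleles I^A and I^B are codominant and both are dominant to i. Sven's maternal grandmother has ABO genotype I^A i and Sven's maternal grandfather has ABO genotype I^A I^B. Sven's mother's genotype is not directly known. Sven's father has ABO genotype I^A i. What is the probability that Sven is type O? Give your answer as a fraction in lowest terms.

Sven's mother's ABO genotype from I^A i × I^A I^B: 1/4 I^A I^A, 1/4 I^A I^B, 1/4 I^A i, 1/4 I^B i.
Crossing each possibility with the father I^A i and summing P(type O): 1/4·0 + 1/4·0 + 1/4·1/4 + 1/4·1/4 = 1/8.

1/8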